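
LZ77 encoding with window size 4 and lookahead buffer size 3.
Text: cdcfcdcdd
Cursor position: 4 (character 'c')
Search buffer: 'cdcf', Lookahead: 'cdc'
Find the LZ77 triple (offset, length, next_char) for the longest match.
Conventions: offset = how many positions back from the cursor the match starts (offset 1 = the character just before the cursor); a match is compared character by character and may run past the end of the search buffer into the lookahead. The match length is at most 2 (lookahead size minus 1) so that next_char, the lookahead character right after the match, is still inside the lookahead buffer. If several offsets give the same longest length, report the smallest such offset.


Try each offset into the search buffer:
  offset=1 (pos 3, char 'f'): match length 0
  offset=2 (pos 2, char 'c'): match length 1
  offset=3 (pos 1, char 'd'): match length 0
  offset=4 (pos 0, char 'c'): match length 2
Longest match has length 2 at offset 4.
next_char = character at position 4 + 2 = 6 -> 'c'

Best match: offset=4, length=2 (matching 'cd' starting at position 0)
LZ77 triple: (4, 2, 'c')


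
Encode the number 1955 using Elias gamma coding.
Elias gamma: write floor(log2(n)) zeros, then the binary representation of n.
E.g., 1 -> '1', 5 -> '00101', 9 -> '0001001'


num_bits = floor(log2(1955)) + 1 = 11
leading_zeros = num_bits - 1 = 10
binary(1955) = 11110100011

Elias gamma(1955) = '0000000000' + '11110100011' = 000000000011110100011 (21 bits)


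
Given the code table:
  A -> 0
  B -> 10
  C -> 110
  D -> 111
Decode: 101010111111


Decoding:
10 -> B
10 -> B
10 -> B
111 -> D
111 -> D


Result: BBBDD


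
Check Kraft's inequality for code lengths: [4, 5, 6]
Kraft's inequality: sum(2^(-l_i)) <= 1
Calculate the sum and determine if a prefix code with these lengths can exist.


Sum = 2^(-4) + 2^(-5) + 2^(-6)
    = 0.0625 + 0.03125 + 0.015625
    = 7/64 = 0.109375
Since 0.109375 <= 1, Kraft's inequality IS satisfied.
A prefix code with these lengths CAN exist.

Kraft sum = 0.109375. Satisfied.


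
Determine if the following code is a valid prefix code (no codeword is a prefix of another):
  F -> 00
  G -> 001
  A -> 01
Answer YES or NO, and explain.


Checking each pair (does one codeword prefix another?):
  F='00' vs G='001': prefix -- VIOLATION

NO -- this is NOT a valid prefix code. F (00) is a prefix of G (001).


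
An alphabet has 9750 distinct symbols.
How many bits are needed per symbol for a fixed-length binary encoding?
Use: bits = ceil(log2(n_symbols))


log2(9750) = 13.2512
Bracket: 2^13 = 8192 < 9750 <= 2^14 = 16384
So ceil(log2(9750)) = 14

bits = ceil(log2(9750)) = ceil(13.2512) = 14 bits


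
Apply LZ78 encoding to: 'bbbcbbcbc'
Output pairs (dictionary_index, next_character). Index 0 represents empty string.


LZ78 encoding steps:
Dictionary: {0: ''}
Step 1: w='' (idx 0), next='b' -> output (0, 'b'), add 'b' as idx 1
Step 2: w='b' (idx 1), next='b' -> output (1, 'b'), add 'bb' as idx 2
Step 3: w='' (idx 0), next='c' -> output (0, 'c'), add 'c' as idx 3
Step 4: w='bb' (idx 2), next='c' -> output (2, 'c'), add 'bbc' as idx 4
Step 5: w='b' (idx 1), next='c' -> output (1, 'c'), add 'bc' as idx 5


Encoded: [(0, 'b'), (1, 'b'), (0, 'c'), (2, 'c'), (1, 'c')]


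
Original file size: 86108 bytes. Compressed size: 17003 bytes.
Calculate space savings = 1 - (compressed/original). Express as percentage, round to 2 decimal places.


ratio = compressed/original = 17003/86108 = 0.197461
savings = 1 - ratio = 1 - 0.197461 = 0.802539
as a percentage: 0.802539 * 100 = 80.25%

Space savings = 1 - 17003/86108 = 80.25%


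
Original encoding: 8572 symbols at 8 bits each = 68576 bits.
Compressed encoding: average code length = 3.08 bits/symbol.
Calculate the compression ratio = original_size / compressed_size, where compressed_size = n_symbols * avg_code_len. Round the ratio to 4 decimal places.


original_size = n_symbols * orig_bits = 8572 * 8 = 68576 bits
compressed_size = n_symbols * avg_code_len = 8572 * 3.08 = 26401.76 bits
ratio = original_size / compressed_size = 68576 / 26401.76 = 2.5974

Compression ratio = 2.5974


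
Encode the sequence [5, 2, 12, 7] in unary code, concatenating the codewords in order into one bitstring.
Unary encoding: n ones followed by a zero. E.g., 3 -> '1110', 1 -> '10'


Encode each number as n ones followed by a terminating 0:
  5 -> 111110 (6 bits)
  2 -> 110 (3 bits)
  12 -> 1111111111110 (13 bits)
  7 -> 11111110 (8 bits)
Total length = 6 + 3 + 13 + 8 = 30 bits.

Unary([5, 2, 12, 7]) = 111110110111111111111011111110 (30 bits)


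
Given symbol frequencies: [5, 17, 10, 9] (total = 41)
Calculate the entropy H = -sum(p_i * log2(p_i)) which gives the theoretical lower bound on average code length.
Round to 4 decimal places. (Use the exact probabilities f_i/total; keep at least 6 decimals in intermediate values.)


Per-symbol terms -p_i * log2(p_i) with p_i = f_i/41:
  p = 5/41 = 0.121951: log2(p) = -3.035624, -p*log2(p) = 0.370198
  p = 17/41 = 0.414634: log2(p) = -1.270089, -p*log2(p) = 0.526622
  p = 10/41 = 0.243902: log2(p) = -2.035624, -p*log2(p) = 0.496494
  p = 9/41 = 0.219512: log2(p) = -2.187627, -p*log2(p) = 0.480211
H = 0.370198 + 0.526622 + 0.496494 + 0.480211 = 1.873525

H = 1.8735 bits/symbol


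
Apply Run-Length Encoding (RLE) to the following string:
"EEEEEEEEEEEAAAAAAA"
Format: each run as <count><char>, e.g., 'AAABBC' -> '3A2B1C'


Scanning runs left to right:
  i=0: run of 'E' x 11 -> '11E'
  i=11: run of 'A' x 7 -> '7A'

RLE = 11E7A


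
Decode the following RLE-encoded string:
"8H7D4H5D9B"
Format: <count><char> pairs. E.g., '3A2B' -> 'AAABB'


Expanding each <count><char> pair:
  8H -> 'HHHHHHHH'
  7D -> 'DDDDDDD'
  4H -> 'HHHH'
  5D -> 'DDDDD'
  9B -> 'BBBBBBBBB'

Decoded = HHHHHHHHDDDDDDDHHHHDDDDDBBBBBBBBB


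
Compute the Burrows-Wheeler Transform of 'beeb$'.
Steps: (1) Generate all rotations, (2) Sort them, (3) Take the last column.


Rotations (sorted):
  0: $beeb -> last char: b
  1: b$bee -> last char: e
  2: beeb$ -> last char: $
  3: eb$be -> last char: e
  4: eeb$b -> last char: b


BWT = be$eb


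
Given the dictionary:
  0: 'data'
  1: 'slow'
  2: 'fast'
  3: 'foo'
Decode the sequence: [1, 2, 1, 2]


Look up each index in the dictionary:
  1 -> 'slow'
  2 -> 'fast'
  1 -> 'slow'
  2 -> 'fast'

Decoded: "slow fast slow fast"


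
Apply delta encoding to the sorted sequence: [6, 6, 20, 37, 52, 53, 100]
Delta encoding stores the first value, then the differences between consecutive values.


First value: 6
Deltas:
  6 - 6 = 0
  20 - 6 = 14
  37 - 20 = 17
  52 - 37 = 15
  53 - 52 = 1
  100 - 53 = 47


Delta encoded: [6, 0, 14, 17, 15, 1, 47]


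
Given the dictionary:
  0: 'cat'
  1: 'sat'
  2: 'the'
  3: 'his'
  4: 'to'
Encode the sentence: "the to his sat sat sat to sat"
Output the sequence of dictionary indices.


Look up each word in the dictionary:
  'the' -> 2
  'to' -> 4
  'his' -> 3
  'sat' -> 1
  'sat' -> 1
  'sat' -> 1
  'to' -> 4
  'sat' -> 1

Encoded: [2, 4, 3, 1, 1, 1, 4, 1]


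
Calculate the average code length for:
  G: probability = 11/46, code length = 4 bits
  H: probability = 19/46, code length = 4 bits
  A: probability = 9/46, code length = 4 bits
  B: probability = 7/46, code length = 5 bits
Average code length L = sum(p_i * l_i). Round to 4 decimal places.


Weighted contributions p_i * l_i:
  G: (11/46) * 4 = 44/46
  H: (19/46) * 4 = 76/46
  A: (9/46) * 4 = 36/46
  B: (7/46) * 5 = 35/46
Sum = (44 + 76 + 36 + 35)/46 = 191/46

L = 191/46 = 4.1522 bits/symbol


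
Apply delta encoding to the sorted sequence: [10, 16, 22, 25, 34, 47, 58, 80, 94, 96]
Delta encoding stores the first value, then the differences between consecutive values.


First value: 10
Deltas:
  16 - 10 = 6
  22 - 16 = 6
  25 - 22 = 3
  34 - 25 = 9
  47 - 34 = 13
  58 - 47 = 11
  80 - 58 = 22
  94 - 80 = 14
  96 - 94 = 2


Delta encoded: [10, 6, 6, 3, 9, 13, 11, 22, 14, 2]


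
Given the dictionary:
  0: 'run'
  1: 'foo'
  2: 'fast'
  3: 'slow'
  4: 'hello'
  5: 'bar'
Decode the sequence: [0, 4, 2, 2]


Look up each index in the dictionary:
  0 -> 'run'
  4 -> 'hello'
  2 -> 'fast'
  2 -> 'fast'

Decoded: "run hello fast fast"


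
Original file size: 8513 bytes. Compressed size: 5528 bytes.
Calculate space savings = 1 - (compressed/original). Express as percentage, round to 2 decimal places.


ratio = compressed/original = 5528/8513 = 0.64936
savings = 1 - ratio = 1 - 0.64936 = 0.35064
as a percentage: 0.35064 * 100 = 35.06%

Space savings = 1 - 5528/8513 = 35.06%


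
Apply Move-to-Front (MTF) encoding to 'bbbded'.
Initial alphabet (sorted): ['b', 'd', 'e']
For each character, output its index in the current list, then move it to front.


MTF encoding:
'b': index 0 in ['b', 'd', 'e'] -> ['b', 'd', 'e']
'b': index 0 in ['b', 'd', 'e'] -> ['b', 'd', 'e']
'b': index 0 in ['b', 'd', 'e'] -> ['b', 'd', 'e']
'd': index 1 in ['b', 'd', 'e'] -> ['d', 'b', 'e']
'e': index 2 in ['d', 'b', 'e'] -> ['e', 'd', 'b']
'd': index 1 in ['e', 'd', 'b'] -> ['d', 'e', 'b']


Output: [0, 0, 0, 1, 2, 1]


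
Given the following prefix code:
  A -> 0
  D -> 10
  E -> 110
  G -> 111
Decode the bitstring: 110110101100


Decoding step by step:
Bits 110 -> E
Bits 110 -> E
Bits 10 -> D
Bits 110 -> E
Bits 0 -> A


Decoded message: EEDEA


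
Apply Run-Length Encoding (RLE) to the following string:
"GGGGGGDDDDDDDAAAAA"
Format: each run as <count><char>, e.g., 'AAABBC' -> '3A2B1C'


Scanning runs left to right:
  i=0: run of 'G' x 6 -> '6G'
  i=6: run of 'D' x 7 -> '7D'
  i=13: run of 'A' x 5 -> '5A'

RLE = 6G7D5A


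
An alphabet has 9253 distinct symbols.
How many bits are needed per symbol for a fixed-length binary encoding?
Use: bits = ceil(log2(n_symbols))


log2(9253) = 13.1757
Bracket: 2^13 = 8192 < 9253 <= 2^14 = 16384
So ceil(log2(9253)) = 14

bits = ceil(log2(9253)) = ceil(13.1757) = 14 bits


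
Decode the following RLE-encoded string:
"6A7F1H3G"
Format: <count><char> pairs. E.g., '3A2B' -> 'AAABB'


Expanding each <count><char> pair:
  6A -> 'AAAAAA'
  7F -> 'FFFFFFF'
  1H -> 'H'
  3G -> 'GGG'

Decoded = AAAAAAFFFFFFFHGGG


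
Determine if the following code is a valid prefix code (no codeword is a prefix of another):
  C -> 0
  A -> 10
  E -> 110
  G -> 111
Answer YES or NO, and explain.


Checking each pair (does one codeword prefix another?):
  C='0' vs A='10': no prefix
  C='0' vs E='110': no prefix
  C='0' vs G='111': no prefix
  A='10' vs C='0': no prefix
  A='10' vs E='110': no prefix
  A='10' vs G='111': no prefix
  E='110' vs C='0': no prefix
  E='110' vs A='10': no prefix
  E='110' vs G='111': no prefix
  G='111' vs C='0': no prefix
  G='111' vs A='10': no prefix
  G='111' vs E='110': no prefix
No violation found over all pairs.

YES -- this is a valid prefix code. No codeword is a prefix of any other codeword.


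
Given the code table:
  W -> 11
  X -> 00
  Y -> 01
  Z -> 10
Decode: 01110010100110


Decoding:
01 -> Y
11 -> W
00 -> X
10 -> Z
10 -> Z
01 -> Y
10 -> Z


Result: YWXZZYZ


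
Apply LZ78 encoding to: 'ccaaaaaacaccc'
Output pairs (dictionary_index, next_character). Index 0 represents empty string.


LZ78 encoding steps:
Dictionary: {0: ''}
Step 1: w='' (idx 0), next='c' -> output (0, 'c'), add 'c' as idx 1
Step 2: w='c' (idx 1), next='a' -> output (1, 'a'), add 'ca' as idx 2
Step 3: w='' (idx 0), next='a' -> output (0, 'a'), add 'a' as idx 3
Step 4: w='a' (idx 3), next='a' -> output (3, 'a'), add 'aa' as idx 4
Step 5: w='aa' (idx 4), next='c' -> output (4, 'c'), add 'aac' as idx 5
Step 6: w='a' (idx 3), next='c' -> output (3, 'c'), add 'ac' as idx 6
Step 7: w='c' (idx 1), next='c' -> output (1, 'c'), add 'cc' as idx 7


Encoded: [(0, 'c'), (1, 'a'), (0, 'a'), (3, 'a'), (4, 'c'), (3, 'c'), (1, 'c')]


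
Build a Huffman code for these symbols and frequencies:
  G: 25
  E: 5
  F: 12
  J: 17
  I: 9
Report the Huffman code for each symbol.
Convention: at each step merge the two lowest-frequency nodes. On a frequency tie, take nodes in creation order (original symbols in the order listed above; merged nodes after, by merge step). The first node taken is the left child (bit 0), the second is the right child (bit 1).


Huffman tree construction:
Step 1: Merge E(5) + I(9) = 14
Step 2: Merge F(12) + (E+I)(14) = 26
Step 3: Merge J(17) + G(25) = 42
Step 4: Merge (F+(E+I))(26) + (J+G)(42) = 68
Read each symbol's code off the tree from the root (left child = 0, right child = 1).

Codes:
  G: 11 (length 2)
  E: 010 (length 3)
  F: 00 (length 2)
  J: 10 (length 2)
  I: 011 (length 3)
Average code length: 150/68 = 2.2059 bits/symbol


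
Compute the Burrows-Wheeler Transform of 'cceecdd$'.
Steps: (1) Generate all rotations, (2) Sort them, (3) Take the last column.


Rotations (sorted):
  0: $cceecdd -> last char: d
  1: cceecdd$ -> last char: $
  2: cdd$ccee -> last char: e
  3: ceecdd$c -> last char: c
  4: d$cceecd -> last char: d
  5: dd$cceec -> last char: c
  6: ecdd$cce -> last char: e
  7: eecdd$cc -> last char: c


BWT = d$ecdcec


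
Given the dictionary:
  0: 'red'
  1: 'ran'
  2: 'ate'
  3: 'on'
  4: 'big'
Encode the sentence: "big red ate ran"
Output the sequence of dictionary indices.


Look up each word in the dictionary:
  'big' -> 4
  'red' -> 0
  'ate' -> 2
  'ran' -> 1

Encoded: [4, 0, 2, 1]


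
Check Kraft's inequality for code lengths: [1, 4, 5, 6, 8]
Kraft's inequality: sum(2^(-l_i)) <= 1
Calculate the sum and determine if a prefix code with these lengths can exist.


Sum = 2^(-1) + 2^(-4) + 2^(-5) + 2^(-6) + 2^(-8)
    = 0.5 + 0.0625 + 0.03125 + 0.015625 + 0.00390625
    = 157/256 = 0.61328125
Since 0.61328125 <= 1, Kraft's inequality IS satisfied.
A prefix code with these lengths CAN exist.

Kraft sum = 0.61328125. Satisfied.


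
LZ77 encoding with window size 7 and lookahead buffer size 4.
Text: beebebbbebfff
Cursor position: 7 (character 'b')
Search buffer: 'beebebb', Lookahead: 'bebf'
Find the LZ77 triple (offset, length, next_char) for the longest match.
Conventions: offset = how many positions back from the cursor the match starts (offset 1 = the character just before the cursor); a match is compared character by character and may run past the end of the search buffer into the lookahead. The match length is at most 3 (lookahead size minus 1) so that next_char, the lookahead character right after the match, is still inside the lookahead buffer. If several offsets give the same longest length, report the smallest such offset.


Try each offset into the search buffer:
  offset=1 (pos 6, char 'b'): match length 1
  offset=2 (pos 5, char 'b'): match length 1
  offset=3 (pos 4, char 'e'): match length 0
  offset=4 (pos 3, char 'b'): match length 3
  offset=5 (pos 2, char 'e'): match length 0
  offset=6 (pos 1, char 'e'): match length 0
  offset=7 (pos 0, char 'b'): match length 2
Longest match has length 3 at offset 4.
next_char = character at position 7 + 3 = 10 -> 'f'

Best match: offset=4, length=3 (matching 'beb' starting at position 3)
LZ77 triple: (4, 3, 'f')


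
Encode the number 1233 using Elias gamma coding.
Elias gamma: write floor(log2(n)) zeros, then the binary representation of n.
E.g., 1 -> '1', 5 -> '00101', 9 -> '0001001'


num_bits = floor(log2(1233)) + 1 = 11
leading_zeros = num_bits - 1 = 10
binary(1233) = 10011010001

Elias gamma(1233) = '0000000000' + '10011010001' = 000000000010011010001 (21 bits)


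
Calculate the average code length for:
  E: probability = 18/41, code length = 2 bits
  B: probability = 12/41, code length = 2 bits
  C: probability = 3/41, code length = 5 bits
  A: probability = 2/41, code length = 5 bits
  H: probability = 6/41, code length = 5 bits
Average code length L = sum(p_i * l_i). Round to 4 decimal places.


Weighted contributions p_i * l_i:
  E: (18/41) * 2 = 36/41
  B: (12/41) * 2 = 24/41
  C: (3/41) * 5 = 15/41
  A: (2/41) * 5 = 10/41
  H: (6/41) * 5 = 30/41
Sum = (36 + 24 + 15 + 10 + 30)/41 = 115/41

L = 115/41 = 2.8049 bits/symbol


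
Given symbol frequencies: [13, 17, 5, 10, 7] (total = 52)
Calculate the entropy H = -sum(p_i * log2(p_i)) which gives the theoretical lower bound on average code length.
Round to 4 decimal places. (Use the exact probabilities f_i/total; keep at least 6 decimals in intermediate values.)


Per-symbol terms -p_i * log2(p_i) with p_i = f_i/52:
  p = 13/52 = 0.250000: log2(p) = -2.000000, -p*log2(p) = 0.500000
  p = 17/52 = 0.326923: log2(p) = -1.612977, -p*log2(p) = 0.527319
  p = 5/52 = 0.096154: log2(p) = -3.378512, -p*log2(p) = 0.324857
  p = 10/52 = 0.192308: log2(p) = -2.378512, -p*log2(p) = 0.457406
  p = 7/52 = 0.134615: log2(p) = -2.893085, -p*log2(p) = 0.389454
H = 0.500000 + 0.527319 + 0.324857 + 0.457406 + 0.389454 = 2.199036

H = 2.199 bits/symbol


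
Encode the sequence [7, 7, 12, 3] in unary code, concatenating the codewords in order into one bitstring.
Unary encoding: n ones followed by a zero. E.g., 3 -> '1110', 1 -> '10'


Encode each number as n ones followed by a terminating 0:
  7 -> 11111110 (8 bits)
  7 -> 11111110 (8 bits)
  12 -> 1111111111110 (13 bits)
  3 -> 1110 (4 bits)
Total length = 8 + 8 + 13 + 4 = 33 bits.

Unary([7, 7, 12, 3]) = 111111101111111011111111111101110 (33 bits)


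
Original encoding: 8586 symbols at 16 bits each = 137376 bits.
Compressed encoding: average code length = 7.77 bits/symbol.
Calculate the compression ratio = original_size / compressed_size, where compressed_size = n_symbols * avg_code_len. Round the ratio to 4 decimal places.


original_size = n_symbols * orig_bits = 8586 * 16 = 137376 bits
compressed_size = n_symbols * avg_code_len = 8586 * 7.77 = 66713.22 bits
ratio = original_size / compressed_size = 137376 / 66713.22 = 2.0592

Compression ratio = 2.0592


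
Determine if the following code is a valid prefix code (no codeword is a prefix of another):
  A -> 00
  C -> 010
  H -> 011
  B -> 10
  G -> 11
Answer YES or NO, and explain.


Checking each pair (does one codeword prefix another?):
  A='00' vs C='010': no prefix
  A='00' vs H='011': no prefix
  A='00' vs B='10': no prefix
  A='00' vs G='11': no prefix
  C='010' vs A='00': no prefix
  C='010' vs H='011': no prefix
  C='010' vs B='10': no prefix
  C='010' vs G='11': no prefix
  H='011' vs A='00': no prefix
  H='011' vs C='010': no prefix
  H='011' vs B='10': no prefix
  H='011' vs G='11': no prefix
  B='10' vs A='00': no prefix
  B='10' vs C='010': no prefix
  B='10' vs H='011': no prefix
  B='10' vs G='11': no prefix
  G='11' vs A='00': no prefix
  G='11' vs C='010': no prefix
  G='11' vs H='011': no prefix
  G='11' vs B='10': no prefix
No violation found over all pairs.

YES -- this is a valid prefix code. No codeword is a prefix of any other codeword.


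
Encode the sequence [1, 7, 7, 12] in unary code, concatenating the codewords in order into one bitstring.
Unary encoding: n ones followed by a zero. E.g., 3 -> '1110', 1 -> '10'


Encode each number as n ones followed by a terminating 0:
  1 -> 10 (2 bits)
  7 -> 11111110 (8 bits)
  7 -> 11111110 (8 bits)
  12 -> 1111111111110 (13 bits)
Total length = 2 + 8 + 8 + 13 = 31 bits.

Unary([1, 7, 7, 12]) = 1011111110111111101111111111110 (31 bits)


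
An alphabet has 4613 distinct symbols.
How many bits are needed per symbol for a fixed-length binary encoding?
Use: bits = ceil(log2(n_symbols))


log2(4613) = 12.1715
Bracket: 2^12 = 4096 < 4613 <= 2^13 = 8192
So ceil(log2(4613)) = 13

bits = ceil(log2(4613)) = ceil(12.1715) = 13 bits


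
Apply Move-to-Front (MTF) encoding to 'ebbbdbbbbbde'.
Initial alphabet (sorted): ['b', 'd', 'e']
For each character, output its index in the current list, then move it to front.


MTF encoding:
'e': index 2 in ['b', 'd', 'e'] -> ['e', 'b', 'd']
'b': index 1 in ['e', 'b', 'd'] -> ['b', 'e', 'd']
'b': index 0 in ['b', 'e', 'd'] -> ['b', 'e', 'd']
'b': index 0 in ['b', 'e', 'd'] -> ['b', 'e', 'd']
'd': index 2 in ['b', 'e', 'd'] -> ['d', 'b', 'e']
'b': index 1 in ['d', 'b', 'e'] -> ['b', 'd', 'e']
'b': index 0 in ['b', 'd', 'e'] -> ['b', 'd', 'e']
'b': index 0 in ['b', 'd', 'e'] -> ['b', 'd', 'e']
'b': index 0 in ['b', 'd', 'e'] -> ['b', 'd', 'e']
'b': index 0 in ['b', 'd', 'e'] -> ['b', 'd', 'e']
'd': index 1 in ['b', 'd', 'e'] -> ['d', 'b', 'e']
'e': index 2 in ['d', 'b', 'e'] -> ['e', 'd', 'b']


Output: [2, 1, 0, 0, 2, 1, 0, 0, 0, 0, 1, 2]


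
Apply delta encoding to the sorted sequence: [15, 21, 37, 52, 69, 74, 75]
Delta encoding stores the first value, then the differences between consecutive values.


First value: 15
Deltas:
  21 - 15 = 6
  37 - 21 = 16
  52 - 37 = 15
  69 - 52 = 17
  74 - 69 = 5
  75 - 74 = 1


Delta encoded: [15, 6, 16, 15, 17, 5, 1]


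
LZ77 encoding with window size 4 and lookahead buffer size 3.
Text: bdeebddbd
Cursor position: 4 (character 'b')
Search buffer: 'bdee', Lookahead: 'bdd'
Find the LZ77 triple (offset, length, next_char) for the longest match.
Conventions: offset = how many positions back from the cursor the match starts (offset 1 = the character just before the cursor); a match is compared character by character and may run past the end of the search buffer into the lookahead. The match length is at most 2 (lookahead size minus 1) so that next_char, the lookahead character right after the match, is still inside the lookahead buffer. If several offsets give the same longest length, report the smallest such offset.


Try each offset into the search buffer:
  offset=1 (pos 3, char 'e'): match length 0
  offset=2 (pos 2, char 'e'): match length 0
  offset=3 (pos 1, char 'd'): match length 0
  offset=4 (pos 0, char 'b'): match length 2
Longest match has length 2 at offset 4.
next_char = character at position 4 + 2 = 6 -> 'd'

Best match: offset=4, length=2 (matching 'bd' starting at position 0)
LZ77 triple: (4, 2, 'd')


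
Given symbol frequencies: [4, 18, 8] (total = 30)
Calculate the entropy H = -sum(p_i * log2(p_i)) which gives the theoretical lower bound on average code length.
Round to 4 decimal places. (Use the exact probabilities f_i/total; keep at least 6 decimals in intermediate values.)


Per-symbol terms -p_i * log2(p_i) with p_i = f_i/30:
  p = 4/30 = 0.133333: log2(p) = -2.906891, -p*log2(p) = 0.387585
  p = 18/30 = 0.600000: log2(p) = -0.736966, -p*log2(p) = 0.442179
  p = 8/30 = 0.266667: log2(p) = -1.906891, -p*log2(p) = 0.508504
H = 0.387585 + 0.442179 + 0.508504 = 1.338268

H = 1.3383 bits/symbol


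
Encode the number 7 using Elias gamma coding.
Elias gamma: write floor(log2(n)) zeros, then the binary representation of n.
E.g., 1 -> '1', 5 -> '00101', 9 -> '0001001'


num_bits = floor(log2(7)) + 1 = 3
leading_zeros = num_bits - 1 = 2
binary(7) = 111

Elias gamma(7) = '00' + '111' = 00111 (5 bits)


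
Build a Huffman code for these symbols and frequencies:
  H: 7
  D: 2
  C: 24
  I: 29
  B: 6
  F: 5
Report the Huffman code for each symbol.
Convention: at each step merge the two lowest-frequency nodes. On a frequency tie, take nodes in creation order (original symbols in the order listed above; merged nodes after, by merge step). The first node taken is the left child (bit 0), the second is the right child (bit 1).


Huffman tree construction:
Step 1: Merge D(2) + F(5) = 7
Step 2: Merge B(6) + H(7) = 13
Step 3: Merge (D+F)(7) + (B+H)(13) = 20
Step 4: Merge ((D+F)+(B+H))(20) + C(24) = 44
Step 5: Merge I(29) + (((D+F)+(B+H))+C)(44) = 73
Read each symbol's code off the tree from the root (left child = 0, right child = 1).

Codes:
  H: 1011 (length 4)
  D: 1000 (length 4)
  C: 11 (length 2)
  I: 0 (length 1)
  B: 1010 (length 4)
  F: 1001 (length 4)
Average code length: 157/73 = 2.1507 bits/symbol


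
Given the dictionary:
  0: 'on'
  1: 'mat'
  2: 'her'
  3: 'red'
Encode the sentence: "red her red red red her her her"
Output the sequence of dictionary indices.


Look up each word in the dictionary:
  'red' -> 3
  'her' -> 2
  'red' -> 3
  'red' -> 3
  'red' -> 3
  'her' -> 2
  'her' -> 2
  'her' -> 2

Encoded: [3, 2, 3, 3, 3, 2, 2, 2]


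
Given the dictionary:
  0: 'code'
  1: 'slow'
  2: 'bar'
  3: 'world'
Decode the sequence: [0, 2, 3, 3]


Look up each index in the dictionary:
  0 -> 'code'
  2 -> 'bar'
  3 -> 'world'
  3 -> 'world'

Decoded: "code bar world world"


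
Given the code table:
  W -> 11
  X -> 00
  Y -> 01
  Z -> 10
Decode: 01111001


Decoding:
01 -> Y
11 -> W
10 -> Z
01 -> Y


Result: YWZY


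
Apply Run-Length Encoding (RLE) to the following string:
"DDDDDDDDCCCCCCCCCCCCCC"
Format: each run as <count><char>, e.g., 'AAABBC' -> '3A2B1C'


Scanning runs left to right:
  i=0: run of 'D' x 8 -> '8D'
  i=8: run of 'C' x 14 -> '14C'

RLE = 8D14C


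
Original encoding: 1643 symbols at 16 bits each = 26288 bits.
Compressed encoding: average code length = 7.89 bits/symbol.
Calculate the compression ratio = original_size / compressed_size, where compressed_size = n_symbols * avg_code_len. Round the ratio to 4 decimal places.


original_size = n_symbols * orig_bits = 1643 * 16 = 26288 bits
compressed_size = n_symbols * avg_code_len = 1643 * 7.89 = 12963.27 bits
ratio = original_size / compressed_size = 26288 / 12963.27 = 2.0279

Compression ratio = 2.0279


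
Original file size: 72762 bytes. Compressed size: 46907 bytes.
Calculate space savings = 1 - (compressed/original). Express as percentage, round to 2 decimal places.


ratio = compressed/original = 46907/72762 = 0.644663
savings = 1 - ratio = 1 - 0.644663 = 0.355337
as a percentage: 0.355337 * 100 = 35.53%

Space savings = 1 - 46907/72762 = 35.53%


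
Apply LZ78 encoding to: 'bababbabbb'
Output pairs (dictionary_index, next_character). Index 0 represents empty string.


LZ78 encoding steps:
Dictionary: {0: ''}
Step 1: w='' (idx 0), next='b' -> output (0, 'b'), add 'b' as idx 1
Step 2: w='' (idx 0), next='a' -> output (0, 'a'), add 'a' as idx 2
Step 3: w='b' (idx 1), next='a' -> output (1, 'a'), add 'ba' as idx 3
Step 4: w='b' (idx 1), next='b' -> output (1, 'b'), add 'bb' as idx 4
Step 5: w='a' (idx 2), next='b' -> output (2, 'b'), add 'ab' as idx 5
Step 6: w='bb' (idx 4), end of input -> output (4, '')


Encoded: [(0, 'b'), (0, 'a'), (1, 'a'), (1, 'b'), (2, 'b'), (4, '')]


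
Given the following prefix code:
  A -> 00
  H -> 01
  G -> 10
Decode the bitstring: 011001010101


Decoding step by step:
Bits 01 -> H
Bits 10 -> G
Bits 01 -> H
Bits 01 -> H
Bits 01 -> H
Bits 01 -> H


Decoded message: HGHHHH


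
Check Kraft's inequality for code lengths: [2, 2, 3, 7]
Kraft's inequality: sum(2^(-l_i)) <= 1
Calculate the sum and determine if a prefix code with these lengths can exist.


Sum = 2^(-2) + 2^(-2) + 2^(-3) + 2^(-7)
    = 0.25 + 0.25 + 0.125 + 0.0078125
    = 81/128 = 0.6328125
Since 0.6328125 <= 1, Kraft's inequality IS satisfied.
A prefix code with these lengths CAN exist.

Kraft sum = 0.6328125. Satisfied.


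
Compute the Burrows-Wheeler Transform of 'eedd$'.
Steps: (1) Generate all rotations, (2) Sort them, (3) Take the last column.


Rotations (sorted):
  0: $eedd -> last char: d
  1: d$eed -> last char: d
  2: dd$ee -> last char: e
  3: edd$e -> last char: e
  4: eedd$ -> last char: $


BWT = ddee$


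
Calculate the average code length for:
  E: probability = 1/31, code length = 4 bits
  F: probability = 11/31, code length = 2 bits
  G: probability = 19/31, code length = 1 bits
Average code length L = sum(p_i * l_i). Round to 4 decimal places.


Weighted contributions p_i * l_i:
  E: (1/31) * 4 = 4/31
  F: (11/31) * 2 = 22/31
  G: (19/31) * 1 = 19/31
Sum = (4 + 22 + 19)/31 = 45/31

L = 45/31 = 1.4516 bits/symbol


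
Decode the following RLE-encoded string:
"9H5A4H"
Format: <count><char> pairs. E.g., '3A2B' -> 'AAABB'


Expanding each <count><char> pair:
  9H -> 'HHHHHHHHH'
  5A -> 'AAAAA'
  4H -> 'HHHH'

Decoded = HHHHHHHHHAAAAAHHHH


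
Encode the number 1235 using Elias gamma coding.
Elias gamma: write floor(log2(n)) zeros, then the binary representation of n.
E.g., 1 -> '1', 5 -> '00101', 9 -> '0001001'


num_bits = floor(log2(1235)) + 1 = 11
leading_zeros = num_bits - 1 = 10
binary(1235) = 10011010011

Elias gamma(1235) = '0000000000' + '10011010011' = 000000000010011010011 (21 bits)


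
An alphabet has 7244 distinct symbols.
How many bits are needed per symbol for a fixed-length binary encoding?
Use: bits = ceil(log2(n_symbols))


log2(7244) = 12.8226
Bracket: 2^12 = 4096 < 7244 <= 2^13 = 8192
So ceil(log2(7244)) = 13

bits = ceil(log2(7244)) = ceil(12.8226) = 13 bits


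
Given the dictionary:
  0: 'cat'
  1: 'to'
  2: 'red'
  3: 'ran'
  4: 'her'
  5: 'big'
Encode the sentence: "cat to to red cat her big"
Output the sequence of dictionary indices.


Look up each word in the dictionary:
  'cat' -> 0
  'to' -> 1
  'to' -> 1
  'red' -> 2
  'cat' -> 0
  'her' -> 4
  'big' -> 5

Encoded: [0, 1, 1, 2, 0, 4, 5]


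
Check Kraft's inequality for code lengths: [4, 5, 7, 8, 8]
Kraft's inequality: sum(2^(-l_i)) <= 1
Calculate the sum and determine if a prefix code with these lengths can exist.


Sum = 2^(-4) + 2^(-5) + 2^(-7) + 2^(-8) + 2^(-8)
    = 0.0625 + 0.03125 + 0.0078125 + 0.00390625 + 0.00390625
    = 28/256 = 0.109375
Since 0.109375 <= 1, Kraft's inequality IS satisfied.
A prefix code with these lengths CAN exist.

Kraft sum = 0.109375. Satisfied.


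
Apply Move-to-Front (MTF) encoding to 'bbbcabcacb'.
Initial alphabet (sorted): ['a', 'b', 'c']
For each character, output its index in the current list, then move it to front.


MTF encoding:
'b': index 1 in ['a', 'b', 'c'] -> ['b', 'a', 'c']
'b': index 0 in ['b', 'a', 'c'] -> ['b', 'a', 'c']
'b': index 0 in ['b', 'a', 'c'] -> ['b', 'a', 'c']
'c': index 2 in ['b', 'a', 'c'] -> ['c', 'b', 'a']
'a': index 2 in ['c', 'b', 'a'] -> ['a', 'c', 'b']
'b': index 2 in ['a', 'c', 'b'] -> ['b', 'a', 'c']
'c': index 2 in ['b', 'a', 'c'] -> ['c', 'b', 'a']
'a': index 2 in ['c', 'b', 'a'] -> ['a', 'c', 'b']
'c': index 1 in ['a', 'c', 'b'] -> ['c', 'a', 'b']
'b': index 2 in ['c', 'a', 'b'] -> ['b', 'c', 'a']


Output: [1, 0, 0, 2, 2, 2, 2, 2, 1, 2]


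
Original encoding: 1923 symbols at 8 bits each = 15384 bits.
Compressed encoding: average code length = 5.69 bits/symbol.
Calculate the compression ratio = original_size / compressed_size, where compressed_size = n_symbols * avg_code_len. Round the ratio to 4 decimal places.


original_size = n_symbols * orig_bits = 1923 * 8 = 15384 bits
compressed_size = n_symbols * avg_code_len = 1923 * 5.69 = 10941.87 bits
ratio = original_size / compressed_size = 15384 / 10941.87 = 1.406

Compression ratio = 1.406


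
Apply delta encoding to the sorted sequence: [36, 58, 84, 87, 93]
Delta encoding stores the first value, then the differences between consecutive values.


First value: 36
Deltas:
  58 - 36 = 22
  84 - 58 = 26
  87 - 84 = 3
  93 - 87 = 6


Delta encoded: [36, 22, 26, 3, 6]


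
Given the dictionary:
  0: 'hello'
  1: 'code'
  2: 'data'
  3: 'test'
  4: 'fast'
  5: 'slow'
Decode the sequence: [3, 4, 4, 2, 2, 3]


Look up each index in the dictionary:
  3 -> 'test'
  4 -> 'fast'
  4 -> 'fast'
  2 -> 'data'
  2 -> 'data'
  3 -> 'test'

Decoded: "test fast fast data data test"


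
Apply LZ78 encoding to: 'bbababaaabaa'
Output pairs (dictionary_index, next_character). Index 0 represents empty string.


LZ78 encoding steps:
Dictionary: {0: ''}
Step 1: w='' (idx 0), next='b' -> output (0, 'b'), add 'b' as idx 1
Step 2: w='b' (idx 1), next='a' -> output (1, 'a'), add 'ba' as idx 2
Step 3: w='ba' (idx 2), next='b' -> output (2, 'b'), add 'bab' as idx 3
Step 4: w='' (idx 0), next='a' -> output (0, 'a'), add 'a' as idx 4
Step 5: w='a' (idx 4), next='a' -> output (4, 'a'), add 'aa' as idx 5
Step 6: w='ba' (idx 2), next='a' -> output (2, 'a'), add 'baa' as idx 6


Encoded: [(0, 'b'), (1, 'a'), (2, 'b'), (0, 'a'), (4, 'a'), (2, 'a')]


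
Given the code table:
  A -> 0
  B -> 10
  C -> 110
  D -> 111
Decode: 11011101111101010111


Decoding:
110 -> C
111 -> D
0 -> A
111 -> D
110 -> C
10 -> B
10 -> B
111 -> D


Result: CDADCBBD


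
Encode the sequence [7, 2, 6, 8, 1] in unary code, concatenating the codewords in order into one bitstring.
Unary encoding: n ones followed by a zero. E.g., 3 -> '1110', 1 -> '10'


Encode each number as n ones followed by a terminating 0:
  7 -> 11111110 (8 bits)
  2 -> 110 (3 bits)
  6 -> 1111110 (7 bits)
  8 -> 111111110 (9 bits)
  1 -> 10 (2 bits)
Total length = 8 + 3 + 7 + 9 + 2 = 29 bits.

Unary([7, 2, 6, 8, 1]) = 11111110110111111011111111010 (29 bits)


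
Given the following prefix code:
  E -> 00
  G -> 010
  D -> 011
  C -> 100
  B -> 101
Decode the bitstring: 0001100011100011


Decoding step by step:
Bits 00 -> E
Bits 011 -> D
Bits 00 -> E
Bits 011 -> D
Bits 100 -> C
Bits 011 -> D


Decoded message: EDEDCD


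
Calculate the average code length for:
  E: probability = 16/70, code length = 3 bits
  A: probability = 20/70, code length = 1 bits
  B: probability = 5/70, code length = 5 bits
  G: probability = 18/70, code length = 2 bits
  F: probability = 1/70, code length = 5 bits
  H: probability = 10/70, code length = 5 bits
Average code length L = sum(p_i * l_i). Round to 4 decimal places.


Weighted contributions p_i * l_i:
  E: (16/70) * 3 = 48/70
  A: (20/70) * 1 = 20/70
  B: (5/70) * 5 = 25/70
  G: (18/70) * 2 = 36/70
  F: (1/70) * 5 = 5/70
  H: (10/70) * 5 = 50/70
Sum = (48 + 20 + 25 + 36 + 5 + 50)/70 = 184/70

L = 184/70 = 2.6286 bits/symbol


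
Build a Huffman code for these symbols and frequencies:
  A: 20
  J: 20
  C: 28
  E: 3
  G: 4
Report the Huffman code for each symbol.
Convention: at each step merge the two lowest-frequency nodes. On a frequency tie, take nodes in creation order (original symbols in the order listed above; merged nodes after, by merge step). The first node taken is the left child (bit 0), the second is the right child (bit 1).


Huffman tree construction:
Step 1: Merge E(3) + G(4) = 7
Step 2: Merge (E+G)(7) + A(20) = 27
Step 3: Merge J(20) + ((E+G)+A)(27) = 47
Step 4: Merge C(28) + (J+((E+G)+A))(47) = 75
Read each symbol's code off the tree from the root (left child = 0, right child = 1).

Codes:
  A: 111 (length 3)
  J: 10 (length 2)
  C: 0 (length 1)
  E: 1100 (length 4)
  G: 1101 (length 4)
Average code length: 156/75 = 2.0800 bits/symbol


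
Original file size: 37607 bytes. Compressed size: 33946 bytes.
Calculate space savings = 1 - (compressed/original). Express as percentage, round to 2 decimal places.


ratio = compressed/original = 33946/37607 = 0.902651
savings = 1 - ratio = 1 - 0.902651 = 0.097349
as a percentage: 0.097349 * 100 = 9.73%

Space savings = 1 - 33946/37607 = 9.73%


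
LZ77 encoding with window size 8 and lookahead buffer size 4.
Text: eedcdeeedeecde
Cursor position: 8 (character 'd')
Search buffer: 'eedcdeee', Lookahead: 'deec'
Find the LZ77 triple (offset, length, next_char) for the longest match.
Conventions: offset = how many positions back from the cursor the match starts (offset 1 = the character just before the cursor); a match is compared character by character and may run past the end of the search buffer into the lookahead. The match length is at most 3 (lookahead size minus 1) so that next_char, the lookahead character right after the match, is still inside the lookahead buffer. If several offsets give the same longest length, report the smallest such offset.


Try each offset into the search buffer:
  offset=1 (pos 7, char 'e'): match length 0
  offset=2 (pos 6, char 'e'): match length 0
  offset=3 (pos 5, char 'e'): match length 0
  offset=4 (pos 4, char 'd'): match length 3
  offset=5 (pos 3, char 'c'): match length 0
  offset=6 (pos 2, char 'd'): match length 1
  offset=7 (pos 1, char 'e'): match length 0
  offset=8 (pos 0, char 'e'): match length 0
Longest match has length 3 at offset 4.
next_char = character at position 8 + 3 = 11 -> 'c'

Best match: offset=4, length=3 (matching 'dee' starting at position 4)
LZ77 triple: (4, 3, 'c')


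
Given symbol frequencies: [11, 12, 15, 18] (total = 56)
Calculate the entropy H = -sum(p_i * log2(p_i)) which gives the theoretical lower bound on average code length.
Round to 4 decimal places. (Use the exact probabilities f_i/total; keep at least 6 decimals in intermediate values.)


Per-symbol terms -p_i * log2(p_i) with p_i = f_i/56:
  p = 11/56 = 0.196429: log2(p) = -2.347923, -p*log2(p) = 0.461199
  p = 12/56 = 0.214286: log2(p) = -2.222392, -p*log2(p) = 0.476227
  p = 15/56 = 0.267857: log2(p) = -1.900464, -p*log2(p) = 0.509053
  p = 18/56 = 0.321429: log2(p) = -1.637430, -p*log2(p) = 0.526317
H = 0.461199 + 0.476227 + 0.509053 + 0.526317 = 1.972796

H = 1.9728 bits/symbol


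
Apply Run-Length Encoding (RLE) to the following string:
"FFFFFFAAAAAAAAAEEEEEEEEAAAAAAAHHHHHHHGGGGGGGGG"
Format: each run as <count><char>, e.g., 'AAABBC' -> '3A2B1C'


Scanning runs left to right:
  i=0: run of 'F' x 6 -> '6F'
  i=6: run of 'A' x 9 -> '9A'
  i=15: run of 'E' x 8 -> '8E'
  i=23: run of 'A' x 7 -> '7A'
  i=30: run of 'H' x 7 -> '7H'
  i=37: run of 'G' x 9 -> '9G'

RLE = 6F9A8E7A7H9G


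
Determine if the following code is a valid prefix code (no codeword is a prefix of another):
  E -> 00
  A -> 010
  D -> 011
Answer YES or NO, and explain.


Checking each pair (does one codeword prefix another?):
  E='00' vs A='010': no prefix
  E='00' vs D='011': no prefix
  A='010' vs E='00': no prefix
  A='010' vs D='011': no prefix
  D='011' vs E='00': no prefix
  D='011' vs A='010': no prefix
No violation found over all pairs.

YES -- this is a valid prefix code. No codeword is a prefix of any other codeword.


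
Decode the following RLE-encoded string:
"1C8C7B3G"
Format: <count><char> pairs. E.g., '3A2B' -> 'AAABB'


Expanding each <count><char> pair:
  1C -> 'C'
  8C -> 'CCCCCCCC'
  7B -> 'BBBBBBB'
  3G -> 'GGG'

Decoded = CCCCCCCCCBBBBBBBGGG


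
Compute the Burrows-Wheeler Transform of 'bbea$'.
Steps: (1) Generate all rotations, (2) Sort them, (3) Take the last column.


Rotations (sorted):
  0: $bbea -> last char: a
  1: a$bbe -> last char: e
  2: bbea$ -> last char: $
  3: bea$b -> last char: b
  4: ea$bb -> last char: b


BWT = ae$bb


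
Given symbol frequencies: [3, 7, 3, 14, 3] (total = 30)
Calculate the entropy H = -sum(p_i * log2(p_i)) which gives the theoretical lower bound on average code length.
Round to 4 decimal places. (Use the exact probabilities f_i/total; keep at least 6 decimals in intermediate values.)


Per-symbol terms -p_i * log2(p_i) with p_i = f_i/30:
  p = 3/30 = 0.100000: log2(p) = -3.321928, -p*log2(p) = 0.332193
  p = 7/30 = 0.233333: log2(p) = -2.099536, -p*log2(p) = 0.489892
  p = 3/30 = 0.100000: log2(p) = -3.321928, -p*log2(p) = 0.332193
  p = 14/30 = 0.466667: log2(p) = -1.099536, -p*log2(p) = 0.513117
  p = 3/30 = 0.100000: log2(p) = -3.321928, -p*log2(p) = 0.332193
H = 0.332193 + 0.489892 + 0.332193 + 0.513117 + 0.332193 = 1.999588

H = 1.9996 bits/symbol


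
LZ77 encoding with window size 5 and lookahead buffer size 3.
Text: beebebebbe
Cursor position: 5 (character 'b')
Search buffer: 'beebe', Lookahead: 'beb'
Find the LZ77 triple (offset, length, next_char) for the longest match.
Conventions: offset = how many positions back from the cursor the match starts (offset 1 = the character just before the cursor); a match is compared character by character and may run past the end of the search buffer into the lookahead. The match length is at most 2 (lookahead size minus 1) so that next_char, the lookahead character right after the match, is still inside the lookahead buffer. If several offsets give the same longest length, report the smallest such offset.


Try each offset into the search buffer:
  offset=1 (pos 4, char 'e'): match length 0
  offset=2 (pos 3, char 'b'): match length 2
  offset=3 (pos 2, char 'e'): match length 0
  offset=4 (pos 1, char 'e'): match length 0
  offset=5 (pos 0, char 'b'): match length 2
Longest match has length 2, found at offsets 2, 5; take the smallest, offset 2.
next_char = character at position 5 + 2 = 7 -> 'b'

Best match: offset=2, length=2 (matching 'be' starting at position 3)
LZ77 triple: (2, 2, 'b')


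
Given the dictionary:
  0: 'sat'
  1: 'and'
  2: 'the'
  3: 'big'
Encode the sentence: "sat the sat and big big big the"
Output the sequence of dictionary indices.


Look up each word in the dictionary:
  'sat' -> 0
  'the' -> 2
  'sat' -> 0
  'and' -> 1
  'big' -> 3
  'big' -> 3
  'big' -> 3
  'the' -> 2

Encoded: [0, 2, 0, 1, 3, 3, 3, 2]
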